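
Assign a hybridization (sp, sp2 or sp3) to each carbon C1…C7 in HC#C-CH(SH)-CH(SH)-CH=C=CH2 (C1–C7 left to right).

C1 sp, C2 sp, C3 sp3, C4 sp3, C5 sp2, C6 sp, C7 sp2

C1 (2 σ bonds, plus two π bonds) has steric number 2: sp.
C2: 2 σ bonds, plus two π bonds — 2 electron domains, sp.
C3 carries 4 σ bonds, giving a steric number of 4, so it is sp3.
C4 has 4 σ bonds: steric number 4 → sp3.
C5 carries 3 σ bonds, plus one π bond, giving a steric number of 3, so it is sp2.
C6 has 2 σ bonds, plus two π bonds: steric number 2 → sp.
C7: 3 σ bonds, plus one π bond; 3 regions of electron density → sp2.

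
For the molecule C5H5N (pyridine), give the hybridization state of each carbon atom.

sp2

Each carbon atom (3 σ bonds, plus one π bond) has steric number 3: sp2.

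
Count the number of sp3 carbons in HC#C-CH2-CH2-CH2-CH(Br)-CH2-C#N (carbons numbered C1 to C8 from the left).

C1: sp
C2: sp
C3: sp3 ✓
C4: sp3 ✓
C5: sp3 ✓
C6: sp3 ✓
C7: sp3 ✓
C8: sp
C3, C4, C5, C6, C7 → 5 sp3 carbons.

5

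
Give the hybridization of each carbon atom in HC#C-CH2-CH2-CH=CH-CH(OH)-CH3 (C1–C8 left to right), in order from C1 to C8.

C1 sp, C2 sp, C3 sp3, C4 sp3, C5 sp2, C6 sp2, C7 sp3, C8 sp3

C1 (2 σ bonds, plus two π bonds) has steric number 2: sp.
C2 — 2 σ bonds, plus two π bonds. Steric number 2, so sp.
C3 (4 σ bonds) has steric number 4: sp3.
C4 is sp3: 4 σ bonds, 4 electron-density regions.
C5 is sp2: 3 σ bonds, plus one π bond, 3 electron-density regions.
C6: 3 σ bonds, plus one π bond; 3 regions of electron density → sp2.
C7: 4 σ bonds — 4 electron domains, sp3.
C8 (4 σ bonds) has steric number 4: sp3.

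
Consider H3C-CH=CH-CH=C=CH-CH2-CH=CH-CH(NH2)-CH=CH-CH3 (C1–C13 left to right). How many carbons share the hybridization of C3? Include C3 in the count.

8

C3 is sp2 (one π bond).
C1: sp3
C2: sp2 ✓
C3: sp2 ✓
C4: sp2 ✓
C5: sp
C6: sp2 ✓
C7: sp3
C8: sp2 ✓
C9: sp2 ✓
C10: sp3
C11: sp2 ✓
C12: sp2 ✓
C13: sp3
8 carbons are sp2.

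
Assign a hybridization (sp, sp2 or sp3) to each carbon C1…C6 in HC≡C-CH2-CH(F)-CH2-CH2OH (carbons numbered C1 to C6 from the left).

C1 (2 σ bonds, plus two π bonds) has steric number 2: sp.
C2: 2 σ bonds, plus two π bonds — 2 electron domains, sp.
C3 — 4 σ bonds. Steric number 4, so sp3.
C4 carries 4 σ bonds, giving a steric number of 4, so it is sp3.
C5: 4 σ bonds; 4 regions of electron density → sp3.
C6 is sp3: 4 σ bonds, 4 electron-density regions.

C1 sp, C2 sp, C3 sp3, C4 sp3, C5 sp3, C6 sp3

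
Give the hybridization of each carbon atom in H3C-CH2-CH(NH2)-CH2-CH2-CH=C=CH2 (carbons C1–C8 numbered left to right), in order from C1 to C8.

C1 carries 4 σ bonds, giving a steric number of 4, so it is sp3.
C2 — 4 σ bonds. Steric number 4, so sp3.
C3 carries 4 σ bonds, giving a steric number of 4, so it is sp3.
C4 (4 σ bonds) has steric number 4: sp3.
C5 is sp3: 4 σ bonds, 4 electron-density regions.
C6 is sp2: 3 σ bonds, plus one π bond, 3 electron-density regions.
C7 (2 σ bonds, plus two π bonds) has steric number 2: sp.
C8 is sp2: 3 σ bonds, plus one π bond, 3 electron-density regions.

C1 sp3, C2 sp3, C3 sp3, C4 sp3, C5 sp3, C6 sp2, C7 sp, C8 sp2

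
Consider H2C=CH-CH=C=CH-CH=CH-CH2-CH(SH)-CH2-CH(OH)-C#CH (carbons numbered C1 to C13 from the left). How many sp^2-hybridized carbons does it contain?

6

C1: sp2 ✓
C2: sp2 ✓
C3: sp2 ✓
C4: sp
C5: sp2 ✓
C6: sp2 ✓
C7: sp2 ✓
C8: sp3
C9: sp3
C10: sp3
C11: sp3
C12: sp
C13: sp
C1, C2, C3, C5, C6, C7 → 6 sp2 carbons.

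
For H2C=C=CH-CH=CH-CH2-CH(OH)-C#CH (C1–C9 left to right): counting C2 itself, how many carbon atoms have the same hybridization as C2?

3

C2 is sp (two π bonds).
C1: sp2
C2: sp ✓
C3: sp2
C4: sp2
C5: sp2
C6: sp3
C7: sp3
C8: sp ✓
C9: sp ✓
3 carbons are sp.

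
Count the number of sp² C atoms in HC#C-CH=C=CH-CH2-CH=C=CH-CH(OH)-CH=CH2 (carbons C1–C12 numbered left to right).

C1: sp
C2: sp
C3: sp2 ✓
C4: sp
C5: sp2 ✓
C6: sp3
C7: sp2 ✓
C8: sp
C9: sp2 ✓
C10: sp3
C11: sp2 ✓
C12: sp2 ✓
C3, C5, C7, C9, C11, C12 → 6 sp2 carbons.

6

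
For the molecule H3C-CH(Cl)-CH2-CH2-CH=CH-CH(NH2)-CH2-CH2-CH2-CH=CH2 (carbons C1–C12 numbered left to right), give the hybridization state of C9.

C9: 4 σ bonds; 4 regions of electron density → sp3.

sp3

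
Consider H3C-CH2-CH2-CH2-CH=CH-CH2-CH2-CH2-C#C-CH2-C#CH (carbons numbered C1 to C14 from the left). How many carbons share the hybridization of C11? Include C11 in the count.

4

C11 is sp (two π bonds).
C1: sp3
C2: sp3
C3: sp3
C4: sp3
C5: sp2
C6: sp2
C7: sp3
C8: sp3
C9: sp3
C10: sp ✓
C11: sp ✓
C12: sp3
C13: sp ✓
C14: sp ✓
4 carbons are sp.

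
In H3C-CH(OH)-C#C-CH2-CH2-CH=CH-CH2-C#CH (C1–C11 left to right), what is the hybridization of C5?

sp³

C5 has 4 σ bonds: steric number 4 → sp3.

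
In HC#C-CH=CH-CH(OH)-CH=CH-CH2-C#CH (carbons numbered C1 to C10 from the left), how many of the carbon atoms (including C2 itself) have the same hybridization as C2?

4

C2 is sp (two π bonds).
C1: sp ✓
C2: sp ✓
C3: sp2
C4: sp2
C5: sp3
C6: sp2
C7: sp2
C8: sp3
C9: sp ✓
C10: sp ✓
4 carbons are sp.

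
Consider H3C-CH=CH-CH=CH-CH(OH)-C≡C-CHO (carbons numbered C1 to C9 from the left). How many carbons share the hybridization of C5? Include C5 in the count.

C5 is sp2 (one π bond).
C1: sp3
C2: sp2 ✓
C3: sp2 ✓
C4: sp2 ✓
C5: sp2 ✓
C6: sp3
C7: sp
C8: sp
C9: sp2 ✓
5 carbons are sp2.

5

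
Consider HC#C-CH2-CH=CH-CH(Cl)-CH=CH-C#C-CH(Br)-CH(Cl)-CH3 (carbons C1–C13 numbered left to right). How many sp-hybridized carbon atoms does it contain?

4

C1: sp ✓
C2: sp ✓
C3: sp3
C4: sp2
C5: sp2
C6: sp3
C7: sp2
C8: sp2
C9: sp ✓
C10: sp ✓
C11: sp3
C12: sp3
C13: sp3
C1, C2, C9, C10 → 4 sp carbons.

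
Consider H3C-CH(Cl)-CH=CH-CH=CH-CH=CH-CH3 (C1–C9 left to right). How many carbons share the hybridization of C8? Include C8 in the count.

C8 is sp2 (one π bond).
C1: sp3
C2: sp3
C3: sp2 ✓
C4: sp2 ✓
C5: sp2 ✓
C6: sp2 ✓
C7: sp2 ✓
C8: sp2 ✓
C9: sp3
6 carbons are sp2.

6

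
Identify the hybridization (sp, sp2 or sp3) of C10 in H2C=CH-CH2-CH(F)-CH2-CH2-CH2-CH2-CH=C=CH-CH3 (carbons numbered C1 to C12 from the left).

C10: 2 σ bonds, plus two π bonds; 2 regions of electron density → sp.

sp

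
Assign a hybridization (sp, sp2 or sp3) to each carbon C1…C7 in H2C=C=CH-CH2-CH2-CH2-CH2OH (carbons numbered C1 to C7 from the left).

C1 sp2, C2 sp, C3 sp2, C4 sp3, C5 sp3, C6 sp3, C7 sp3

C1 is sp2: 3 σ bonds, plus one π bond, 3 electron-density regions.
C2: 2 σ bonds, plus two π bonds — 2 electron domains, sp.
C3 has 3 σ bonds, plus one π bond: steric number 3 → sp2.
C4 — 4 σ bonds. Steric number 4, so sp3.
C5 (4 σ bonds) has steric number 4: sp3.
C6 (4 σ bonds) has steric number 4: sp3.
C7 is sp3: 4 σ bonds, 4 electron-density regions.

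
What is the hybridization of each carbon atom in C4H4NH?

sp²

Each carbon atom — 3 σ bonds, plus one π bond. Steric number 3, so sp2.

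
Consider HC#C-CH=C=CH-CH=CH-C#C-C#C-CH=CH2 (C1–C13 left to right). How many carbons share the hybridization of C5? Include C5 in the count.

C5 is sp2 (one π bond).
C1: sp
C2: sp
C3: sp2 ✓
C4: sp
C5: sp2 ✓
C6: sp2 ✓
C7: sp2 ✓
C8: sp
C9: sp
C10: sp
C11: sp
C12: sp2 ✓
C13: sp2 ✓
6 carbons are sp2.

6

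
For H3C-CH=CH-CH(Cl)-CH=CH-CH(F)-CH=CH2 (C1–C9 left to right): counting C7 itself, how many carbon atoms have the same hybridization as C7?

3

C7 is sp3 (only σ bonds).
C1: sp3 ✓
C2: sp2
C3: sp2
C4: sp3 ✓
C5: sp2
C6: sp2
C7: sp3 ✓
C8: sp2
C9: sp2
3 carbons are sp3.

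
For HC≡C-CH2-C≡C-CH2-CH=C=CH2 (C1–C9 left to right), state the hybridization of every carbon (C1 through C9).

C1 sp, C2 sp, C3 sp3, C4 sp, C5 sp, C6 sp3, C7 sp2, C8 sp, C9 sp2

C1 — 2 σ bonds, plus two π bonds. Steric number 2, so sp.
C2 (2 σ bonds, plus two π bonds) has steric number 2: sp.
C3 — 4 σ bonds. Steric number 4, so sp3.
C4 carries 2 σ bonds, plus two π bonds, giving a steric number of 2, so it is sp.
C5: 2 σ bonds, plus two π bonds; 2 regions of electron density → sp.
C6 has 4 σ bonds: steric number 4 → sp3.
C7 — 3 σ bonds, plus one π bond. Steric number 3, so sp2.
C8 has 2 σ bonds, plus two π bonds: steric number 2 → sp.
C9 (3 σ bonds, plus one π bond) has steric number 3: sp2.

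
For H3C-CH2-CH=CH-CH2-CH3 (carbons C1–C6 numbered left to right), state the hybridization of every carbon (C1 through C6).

C1: 4 σ bonds — 4 electron domains, sp3.
C2 (4 σ bonds) has steric number 4: sp3.
C3 — 3 σ bonds, plus one π bond. Steric number 3, so sp2.
C4 (3 σ bonds, plus one π bond) has steric number 3: sp2.
C5: 4 σ bonds — 4 electron domains, sp3.
C6 is sp3: 4 σ bonds, 4 electron-density regions.

C1 sp3, C2 sp3, C3 sp2, C4 sp2, C5 sp3, C6 sp3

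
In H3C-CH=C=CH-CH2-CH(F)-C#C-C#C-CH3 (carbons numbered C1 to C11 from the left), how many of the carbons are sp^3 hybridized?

4

C1: sp3 ✓
C2: sp2
C3: sp
C4: sp2
C5: sp3 ✓
C6: sp3 ✓
C7: sp
C8: sp
C9: sp
C10: sp
C11: sp3 ✓
C1, C5, C6, C11 → 4 sp3 carbons.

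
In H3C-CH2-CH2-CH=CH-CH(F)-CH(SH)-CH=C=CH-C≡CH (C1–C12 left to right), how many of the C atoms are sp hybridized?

C1: sp3
C2: sp3
C3: sp3
C4: sp2
C5: sp2
C6: sp3
C7: sp3
C8: sp2
C9: sp ✓
C10: sp2
C11: sp ✓
C12: sp ✓
C9, C11, C12 → 3 sp carbons.

3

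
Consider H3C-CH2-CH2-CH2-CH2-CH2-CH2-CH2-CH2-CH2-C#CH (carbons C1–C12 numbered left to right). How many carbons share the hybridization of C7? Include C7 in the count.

10

C7 is sp3 (only σ bonds).
C1: sp3 ✓
C2: sp3 ✓
C3: sp3 ✓
C4: sp3 ✓
C5: sp3 ✓
C6: sp3 ✓
C7: sp3 ✓
C8: sp3 ✓
C9: sp3 ✓
C10: sp3 ✓
C11: sp
C12: sp
10 carbons are sp3.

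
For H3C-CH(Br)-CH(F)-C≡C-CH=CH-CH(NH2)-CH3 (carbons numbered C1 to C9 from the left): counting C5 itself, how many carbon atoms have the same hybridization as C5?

C5 is sp (two π bonds).
C1: sp3
C2: sp3
C3: sp3
C4: sp ✓
C5: sp ✓
C6: sp2
C7: sp2
C8: sp3
C9: sp3
2 carbons are sp.

2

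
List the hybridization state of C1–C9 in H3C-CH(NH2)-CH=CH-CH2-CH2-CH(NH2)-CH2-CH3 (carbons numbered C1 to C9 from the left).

C1 has 4 σ bonds: steric number 4 → sp3.
C2: 4 σ bonds — 4 electron domains, sp3.
C3 (3 σ bonds, plus one π bond) has steric number 3: sp2.
C4 is sp2: 3 σ bonds, plus one π bond, 3 electron-density regions.
C5: 4 σ bonds — 4 electron domains, sp3.
C6 has 4 σ bonds: steric number 4 → sp3.
C7: 4 σ bonds; 4 regions of electron density → sp3.
C8 is sp3: 4 σ bonds, 4 electron-density regions.
C9 (4 σ bonds) has steric number 4: sp3.

C1 sp3, C2 sp3, C3 sp2, C4 sp2, C5 sp3, C6 sp3, C7 sp3, C8 sp3, C9 sp3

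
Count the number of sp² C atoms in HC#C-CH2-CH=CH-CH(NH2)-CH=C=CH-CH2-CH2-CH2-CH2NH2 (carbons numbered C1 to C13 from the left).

C1: sp
C2: sp
C3: sp3
C4: sp2 ✓
C5: sp2 ✓
C6: sp3
C7: sp2 ✓
C8: sp
C9: sp2 ✓
C10: sp3
C11: sp3
C12: sp3
C13: sp3
C4, C5, C7, C9 → 4 sp2 carbons.

4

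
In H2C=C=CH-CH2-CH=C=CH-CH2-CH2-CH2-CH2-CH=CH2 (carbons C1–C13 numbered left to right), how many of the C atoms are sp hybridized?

2

C1: sp2
C2: sp ✓
C3: sp2
C4: sp3
C5: sp2
C6: sp ✓
C7: sp2
C8: sp3
C9: sp3
C10: sp3
C11: sp3
C12: sp2
C13: sp2
C2, C6 → 2 sp carbons.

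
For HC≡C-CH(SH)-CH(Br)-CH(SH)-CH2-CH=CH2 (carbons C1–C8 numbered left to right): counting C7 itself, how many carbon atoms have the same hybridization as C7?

C7 is sp2 (one π bond).
C1: sp
C2: sp
C3: sp3
C4: sp3
C5: sp3
C6: sp3
C7: sp2 ✓
C8: sp2 ✓
2 carbons are sp2.

2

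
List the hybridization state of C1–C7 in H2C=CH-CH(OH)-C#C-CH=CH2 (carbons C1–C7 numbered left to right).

C1 sp2, C2 sp2, C3 sp3, C4 sp, C5 sp, C6 sp2, C7 sp2

C1: 3 σ bonds, plus one π bond; 3 regions of electron density → sp2.
C2: 3 σ bonds, plus one π bond — 3 electron domains, sp2.
C3 has 4 σ bonds: steric number 4 → sp3.
C4 — 2 σ bonds, plus two π bonds. Steric number 2, so sp.
C5 is sp: 2 σ bonds, plus two π bonds, 2 electron-density regions.
C6: 3 σ bonds, plus one π bond; 3 regions of electron density → sp2.
C7 (3 σ bonds, plus one π bond) has steric number 3: sp2.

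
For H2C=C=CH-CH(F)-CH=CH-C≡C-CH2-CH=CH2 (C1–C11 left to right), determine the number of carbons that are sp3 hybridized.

C1: sp2
C2: sp
C3: sp2
C4: sp3 ✓
C5: sp2
C6: sp2
C7: sp
C8: sp
C9: sp3 ✓
C10: sp2
C11: sp2
C4, C9 → 2 sp3 carbons.

2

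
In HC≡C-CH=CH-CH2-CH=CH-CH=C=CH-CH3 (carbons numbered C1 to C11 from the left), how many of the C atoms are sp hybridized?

C1: sp ✓
C2: sp ✓
C3: sp2
C4: sp2
C5: sp3
C6: sp2
C7: sp2
C8: sp2
C9: sp ✓
C10: sp2
C11: sp3
C1, C2, C9 → 3 sp carbons.

3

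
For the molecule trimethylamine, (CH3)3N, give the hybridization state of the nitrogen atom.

sp^3

The nitrogen atom: 3 σ bonds and 1 lone pair — 4 electron domains, sp3.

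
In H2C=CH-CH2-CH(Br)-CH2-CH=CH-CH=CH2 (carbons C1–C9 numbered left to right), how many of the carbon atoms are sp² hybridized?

C1: sp2 ✓
C2: sp2 ✓
C3: sp3
C4: sp3
C5: sp3
C6: sp2 ✓
C7: sp2 ✓
C8: sp2 ✓
C9: sp2 ✓
C1, C2, C6, C7, C8, C9 → 6 sp2 carbons.

6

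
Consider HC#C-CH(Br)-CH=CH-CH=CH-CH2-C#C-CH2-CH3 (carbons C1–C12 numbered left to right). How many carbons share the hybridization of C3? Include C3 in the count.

4

C3 is sp3 (only σ bonds).
C1: sp
C2: sp
C3: sp3 ✓
C4: sp2
C5: sp2
C6: sp2
C7: sp2
C8: sp3 ✓
C9: sp
C10: sp
C11: sp3 ✓
C12: sp3 ✓
4 carbons are sp3.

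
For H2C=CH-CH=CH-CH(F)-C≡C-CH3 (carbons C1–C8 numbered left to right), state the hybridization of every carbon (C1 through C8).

C1 sp2, C2 sp2, C3 sp2, C4 sp2, C5 sp3, C6 sp, C7 sp, C8 sp3

C1 is sp2: 3 σ bonds, plus one π bond, 3 electron-density regions.
C2 is sp2: 3 σ bonds, plus one π bond, 3 electron-density regions.
C3: 3 σ bonds, plus one π bond — 3 electron domains, sp2.
C4: 3 σ bonds, plus one π bond; 3 regions of electron density → sp2.
C5 has 4 σ bonds: steric number 4 → sp3.
C6: 2 σ bonds, plus two π bonds — 2 electron domains, sp.
C7: 2 σ bonds, plus two π bonds; 2 regions of electron density → sp.
C8 is sp3: 4 σ bonds, 4 electron-density regions.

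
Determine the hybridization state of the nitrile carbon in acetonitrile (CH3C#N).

sp

The nitrile carbon: 2 σ bonds, plus two π bonds — 2 electron domains, sp.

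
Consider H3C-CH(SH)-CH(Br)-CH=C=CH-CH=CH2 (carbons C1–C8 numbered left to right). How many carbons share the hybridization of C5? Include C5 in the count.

1

C5 is sp (two π bonds).
C1: sp3
C2: sp3
C3: sp3
C4: sp2
C5: sp ✓
C6: sp2
C7: sp2
C8: sp2
1 carbon is sp.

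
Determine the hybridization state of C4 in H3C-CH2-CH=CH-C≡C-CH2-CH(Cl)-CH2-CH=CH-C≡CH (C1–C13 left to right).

sp²

C4 is sp2: 3 σ bonds, plus one π bond, 3 electron-density regions.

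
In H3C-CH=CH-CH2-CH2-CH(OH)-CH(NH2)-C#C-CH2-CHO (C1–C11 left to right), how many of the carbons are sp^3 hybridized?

C1: sp3 ✓
C2: sp2
C3: sp2
C4: sp3 ✓
C5: sp3 ✓
C6: sp3 ✓
C7: sp3 ✓
C8: sp
C9: sp
C10: sp3 ✓
C11: sp2
C1, C4, C5, C6, C7, C10 → 6 sp3 carbons.

6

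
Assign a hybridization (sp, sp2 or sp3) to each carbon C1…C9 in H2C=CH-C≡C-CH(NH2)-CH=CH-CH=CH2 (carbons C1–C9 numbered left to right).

C1 is sp2: 3 σ bonds, plus one π bond, 3 electron-density regions.
C2 (3 σ bonds, plus one π bond) has steric number 3: sp2.
C3 has 2 σ bonds, plus two π bonds: steric number 2 → sp.
C4 (2 σ bonds, plus two π bonds) has steric number 2: sp.
C5: 4 σ bonds; 4 regions of electron density → sp3.
C6: 3 σ bonds, plus one π bond — 3 electron domains, sp2.
C7 has 3 σ bonds, plus one π bond: steric number 3 → sp2.
C8 carries 3 σ bonds, plus one π bond, giving a steric number of 3, so it is sp2.
C9 is sp2: 3 σ bonds, plus one π bond, 3 electron-density regions.

C1 sp2, C2 sp2, C3 sp, C4 sp, C5 sp3, C6 sp2, C7 sp2, C8 sp2, C9 sp2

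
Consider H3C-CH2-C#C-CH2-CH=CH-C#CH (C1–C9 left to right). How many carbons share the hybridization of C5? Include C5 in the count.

C5 is sp3 (only σ bonds).
C1: sp3 ✓
C2: sp3 ✓
C3: sp
C4: sp
C5: sp3 ✓
C6: sp2
C7: sp2
C8: sp
C9: sp
3 carbons are sp3.

3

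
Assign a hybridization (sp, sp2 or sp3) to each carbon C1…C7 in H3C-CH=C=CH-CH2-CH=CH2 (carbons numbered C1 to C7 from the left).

C1 sp3, C2 sp2, C3 sp, C4 sp2, C5 sp3, C6 sp2, C7 sp2

C1: 4 σ bonds; 4 regions of electron density → sp3.
C2 has 3 σ bonds, plus one π bond: steric number 3 → sp2.
C3: 2 σ bonds, plus two π bonds — 2 electron domains, sp.
C4 has 3 σ bonds, plus one π bond: steric number 3 → sp2.
C5: 4 σ bonds — 4 electron domains, sp3.
C6 (3 σ bonds, plus one π bond) has steric number 3: sp2.
C7 — 3 σ bonds, plus one π bond. Steric number 3, so sp2.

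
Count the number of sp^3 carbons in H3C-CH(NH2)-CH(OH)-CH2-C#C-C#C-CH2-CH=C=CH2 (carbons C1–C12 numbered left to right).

C1: sp3 ✓
C2: sp3 ✓
C3: sp3 ✓
C4: sp3 ✓
C5: sp
C6: sp
C7: sp
C8: sp
C9: sp3 ✓
C10: sp2
C11: sp
C12: sp2
C1, C2, C3, C4, C9 → 5 sp3 carbons.

5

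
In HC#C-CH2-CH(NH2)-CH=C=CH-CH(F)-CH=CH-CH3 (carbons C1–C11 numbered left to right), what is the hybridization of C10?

C10 (3 σ bonds, plus one π bond) has steric number 3: sp2.

sp²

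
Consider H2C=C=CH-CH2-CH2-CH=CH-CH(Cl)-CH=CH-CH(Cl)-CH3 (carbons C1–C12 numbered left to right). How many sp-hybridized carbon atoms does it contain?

1

C1: sp2
C2: sp ✓
C3: sp2
C4: sp3
C5: sp3
C6: sp2
C7: sp2
C8: sp3
C9: sp2
C10: sp2
C11: sp3
C12: sp3
C2 → 1 sp carbon.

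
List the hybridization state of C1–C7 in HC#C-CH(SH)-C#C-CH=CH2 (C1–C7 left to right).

C1 (2 σ bonds, plus two π bonds) has steric number 2: sp.
C2 (2 σ bonds, plus two π bonds) has steric number 2: sp.
C3 carries 4 σ bonds, giving a steric number of 4, so it is sp3.
C4 — 2 σ bonds, plus two π bonds. Steric number 2, so sp.
C5 carries 2 σ bonds, plus two π bonds, giving a steric number of 2, so it is sp.
C6 carries 3 σ bonds, plus one π bond, giving a steric number of 3, so it is sp2.
C7: 3 σ bonds, plus one π bond — 3 electron domains, sp2.

C1 sp, C2 sp, C3 sp3, C4 sp, C5 sp, C6 sp2, C7 sp2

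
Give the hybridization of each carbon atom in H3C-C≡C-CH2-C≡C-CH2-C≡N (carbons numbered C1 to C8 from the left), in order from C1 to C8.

C1 carries 4 σ bonds, giving a steric number of 4, so it is sp3.
C2: 2 σ bonds, plus two π bonds — 2 electron domains, sp.
C3 — 2 σ bonds, plus two π bonds. Steric number 2, so sp.
C4 has 4 σ bonds: steric number 4 → sp3.
C5 is sp: 2 σ bonds, plus two π bonds, 2 electron-density regions.
C6 has 2 σ bonds, plus two π bonds: steric number 2 → sp.
C7: 4 σ bonds; 4 regions of electron density → sp3.
C8: 2 σ bonds, plus two π bonds; 2 regions of electron density → sp.

C1 sp3, C2 sp, C3 sp, C4 sp3, C5 sp, C6 sp, C7 sp3, C8 sp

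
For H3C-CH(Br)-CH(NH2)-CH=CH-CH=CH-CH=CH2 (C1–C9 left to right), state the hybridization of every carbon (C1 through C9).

C1 (4 σ bonds) has steric number 4: sp3.
C2: 4 σ bonds; 4 regions of electron density → sp3.
C3: 4 σ bonds — 4 electron domains, sp3.
C4 — 3 σ bonds, plus one π bond. Steric number 3, so sp2.
C5 is sp2: 3 σ bonds, plus one π bond, 3 electron-density regions.
C6 carries 3 σ bonds, plus one π bond, giving a steric number of 3, so it is sp2.
C7 (3 σ bonds, plus one π bond) has steric number 3: sp2.
C8 — 3 σ bonds, plus one π bond. Steric number 3, so sp2.
C9 is sp2: 3 σ bonds, plus one π bond, 3 electron-density regions.

C1 sp3, C2 sp3, C3 sp3, C4 sp2, C5 sp2, C6 sp2, C7 sp2, C8 sp2, C9 sp2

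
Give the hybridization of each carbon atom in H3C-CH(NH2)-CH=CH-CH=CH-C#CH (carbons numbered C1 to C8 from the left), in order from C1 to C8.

C1 sp3, C2 sp3, C3 sp2, C4 sp2, C5 sp2, C6 sp2, C7 sp, C8 sp

C1 (4 σ bonds) has steric number 4: sp3.
C2 — 4 σ bonds. Steric number 4, so sp3.
C3: 3 σ bonds, plus one π bond; 3 regions of electron density → sp2.
C4 (3 σ bonds, plus one π bond) has steric number 3: sp2.
C5 — 3 σ bonds, plus one π bond. Steric number 3, so sp2.
C6: 3 σ bonds, plus one π bond; 3 regions of electron density → sp2.
C7 has 2 σ bonds, plus two π bonds: steric number 2 → sp.
C8 — 2 σ bonds, plus two π bonds. Steric number 2, so sp.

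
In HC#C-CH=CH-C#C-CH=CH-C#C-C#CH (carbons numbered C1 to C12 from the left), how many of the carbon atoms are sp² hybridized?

4

C1: sp
C2: sp
C3: sp2 ✓
C4: sp2 ✓
C5: sp
C6: sp
C7: sp2 ✓
C8: sp2 ✓
C9: sp
C10: sp
C11: sp
C12: sp
C3, C4, C7, C8 → 4 sp2 carbons.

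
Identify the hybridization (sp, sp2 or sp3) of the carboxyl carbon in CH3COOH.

The carboxyl carbon: 3 σ bonds, plus one π bond — 3 electron domains, sp2.

sp2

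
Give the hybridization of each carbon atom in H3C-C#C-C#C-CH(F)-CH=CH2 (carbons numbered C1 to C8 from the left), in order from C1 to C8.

C1 (4 σ bonds) has steric number 4: sp3.
C2 (2 σ bonds, plus two π bonds) has steric number 2: sp.
C3 (2 σ bonds, plus two π bonds) has steric number 2: sp.
C4: 2 σ bonds, plus two π bonds; 2 regions of electron density → sp.
C5 carries 2 σ bonds, plus two π bonds, giving a steric number of 2, so it is sp.
C6 (4 σ bonds) has steric number 4: sp3.
C7 (3 σ bonds, plus one π bond) has steric number 3: sp2.
C8 is sp2: 3 σ bonds, plus one π bond, 3 electron-density regions.

C1 sp3, C2 sp, C3 sp, C4 sp, C5 sp, C6 sp3, C7 sp2, C8 sp2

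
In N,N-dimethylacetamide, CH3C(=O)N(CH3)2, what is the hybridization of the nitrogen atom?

sp2

Amide resonance: N lone pair conjugated with C=O → sp2.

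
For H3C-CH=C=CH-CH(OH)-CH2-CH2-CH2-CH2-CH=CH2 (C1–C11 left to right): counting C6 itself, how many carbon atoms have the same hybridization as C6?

6

C6 is sp3 (only σ bonds).
C1: sp3 ✓
C2: sp2
C3: sp
C4: sp2
C5: sp3 ✓
C6: sp3 ✓
C7: sp3 ✓
C8: sp3 ✓
C9: sp3 ✓
C10: sp2
C11: sp2
6 carbons are sp3.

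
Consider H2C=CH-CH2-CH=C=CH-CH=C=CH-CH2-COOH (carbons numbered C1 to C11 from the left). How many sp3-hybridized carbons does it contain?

C1: sp2
C2: sp2
C3: sp3 ✓
C4: sp2
C5: sp
C6: sp2
C7: sp2
C8: sp
C9: sp2
C10: sp3 ✓
C11: sp2
C3, C10 → 2 sp3 carbons.

2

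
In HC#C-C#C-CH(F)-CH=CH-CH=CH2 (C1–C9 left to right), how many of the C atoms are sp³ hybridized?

C1: sp
C2: sp
C3: sp
C4: sp
C5: sp3 ✓
C6: sp2
C7: sp2
C8: sp2
C9: sp2
C5 → 1 sp3 carbon.

1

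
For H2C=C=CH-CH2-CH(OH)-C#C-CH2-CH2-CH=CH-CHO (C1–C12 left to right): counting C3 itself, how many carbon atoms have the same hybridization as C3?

C3 is sp2 (one π bond).
C1: sp2 ✓
C2: sp
C3: sp2 ✓
C4: sp3
C5: sp3
C6: sp
C7: sp
C8: sp3
C9: sp3
C10: sp2 ✓
C11: sp2 ✓
C12: sp2 ✓
5 carbons are sp2.

5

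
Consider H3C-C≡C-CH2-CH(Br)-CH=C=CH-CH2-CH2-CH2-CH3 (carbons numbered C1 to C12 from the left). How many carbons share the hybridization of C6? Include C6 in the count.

2

C6 is sp2 (one π bond).
C1: sp3
C2: sp
C3: sp
C4: sp3
C5: sp3
C6: sp2 ✓
C7: sp
C8: sp2 ✓
C9: sp3
C10: sp3
C11: sp3
C12: sp3
2 carbons are sp2.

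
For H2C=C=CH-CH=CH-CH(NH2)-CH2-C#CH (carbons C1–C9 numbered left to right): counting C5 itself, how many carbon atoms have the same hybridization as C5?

C5 is sp2 (one π bond).
C1: sp2 ✓
C2: sp
C3: sp2 ✓
C4: sp2 ✓
C5: sp2 ✓
C6: sp3
C7: sp3
C8: sp
C9: sp
4 carbons are sp2.

4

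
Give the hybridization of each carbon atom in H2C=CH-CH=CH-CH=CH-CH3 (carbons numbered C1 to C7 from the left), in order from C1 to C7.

C1 carries 3 σ bonds, plus one π bond, giving a steric number of 3, so it is sp2.
C2 carries 3 σ bonds, plus one π bond, giving a steric number of 3, so it is sp2.
C3: 3 σ bonds, plus one π bond — 3 electron domains, sp2.
C4 has 3 σ bonds, plus one π bond: steric number 3 → sp2.
C5: 3 σ bonds, plus one π bond — 3 electron domains, sp2.
C6 (3 σ bonds, plus one π bond) has steric number 3: sp2.
C7 is sp3: 4 σ bonds, 4 electron-density regions.

C1 sp2, C2 sp2, C3 sp2, C4 sp2, C5 sp2, C6 sp2, C7 sp3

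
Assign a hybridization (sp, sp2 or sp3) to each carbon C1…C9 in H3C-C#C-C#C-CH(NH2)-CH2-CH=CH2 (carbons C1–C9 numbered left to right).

C1 (4 σ bonds) has steric number 4: sp3.
C2 has 2 σ bonds, plus two π bonds: steric number 2 → sp.
C3 (2 σ bonds, plus two π bonds) has steric number 2: sp.
C4 carries 2 σ bonds, plus two π bonds, giving a steric number of 2, so it is sp.
C5: 2 σ bonds, plus two π bonds — 2 electron domains, sp.
C6: 4 σ bonds — 4 electron domains, sp3.
C7 has 4 σ bonds: steric number 4 → sp3.
C8 carries 3 σ bonds, plus one π bond, giving a steric number of 3, so it is sp2.
C9: 3 σ bonds, plus one π bond — 3 electron domains, sp2.

C1 sp3, C2 sp, C3 sp, C4 sp, C5 sp, C6 sp3, C7 sp3, C8 sp2, C9 sp2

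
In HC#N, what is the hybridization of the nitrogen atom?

sp

The nitrogen atom carries 1 σ bond and 1 lone pair, plus two π bonds, giving a steric number of 2, so it is sp.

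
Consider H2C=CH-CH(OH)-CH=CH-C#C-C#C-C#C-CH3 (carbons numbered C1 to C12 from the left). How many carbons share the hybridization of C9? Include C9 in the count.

C9 is sp (two π bonds).
C1: sp2
C2: sp2
C3: sp3
C4: sp2
C5: sp2
C6: sp ✓
C7: sp ✓
C8: sp ✓
C9: sp ✓
C10: sp ✓
C11: sp ✓
C12: sp3
6 carbons are sp.

6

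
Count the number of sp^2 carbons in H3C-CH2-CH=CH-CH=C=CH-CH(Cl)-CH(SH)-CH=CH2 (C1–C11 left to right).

C1: sp3
C2: sp3
C3: sp2 ✓
C4: sp2 ✓
C5: sp2 ✓
C6: sp
C7: sp2 ✓
C8: sp3
C9: sp3
C10: sp2 ✓
C11: sp2 ✓
C3, C4, C5, C7, C10, C11 → 6 sp2 carbons.

6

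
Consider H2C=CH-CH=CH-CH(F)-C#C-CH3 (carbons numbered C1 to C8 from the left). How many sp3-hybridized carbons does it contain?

2

C1: sp2
C2: sp2
C3: sp2
C4: sp2
C5: sp3 ✓
C6: sp
C7: sp
C8: sp3 ✓
C5, C8 → 2 sp3 carbons.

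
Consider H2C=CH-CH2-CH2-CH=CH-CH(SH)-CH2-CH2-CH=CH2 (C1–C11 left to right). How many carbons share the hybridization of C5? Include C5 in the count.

C5 is sp2 (one π bond).
C1: sp2 ✓
C2: sp2 ✓
C3: sp3
C4: sp3
C5: sp2 ✓
C6: sp2 ✓
C7: sp3
C8: sp3
C9: sp3
C10: sp2 ✓
C11: sp2 ✓
6 carbons are sp2.

6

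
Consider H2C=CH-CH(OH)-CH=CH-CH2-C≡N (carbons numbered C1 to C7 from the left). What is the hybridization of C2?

sp2

C2 — 3 σ bonds, plus one π bond. Steric number 3, so sp2.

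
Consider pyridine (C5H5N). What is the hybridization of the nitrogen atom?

sp²

N has two σ bonds and one lone pair in the ring plane (steric number 3 → sp2); its p orbital contributes one electron to the aromatic π system via the C=N double bond.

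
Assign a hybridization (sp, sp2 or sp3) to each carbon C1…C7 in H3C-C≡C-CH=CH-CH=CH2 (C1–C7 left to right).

C1 carries 4 σ bonds, giving a steric number of 4, so it is sp3.
C2 has 2 σ bonds, plus two π bonds: steric number 2 → sp.
C3 is sp: 2 σ bonds, plus two π bonds, 2 electron-density regions.
C4 — 3 σ bonds, plus one π bond. Steric number 3, so sp2.
C5 — 3 σ bonds, plus one π bond. Steric number 3, so sp2.
C6 (3 σ bonds, plus one π bond) has steric number 3: sp2.
C7 is sp2: 3 σ bonds, plus one π bond, 3 electron-density regions.

C1 sp3, C2 sp, C3 sp, C4 sp2, C5 sp2, C6 sp2, C7 sp2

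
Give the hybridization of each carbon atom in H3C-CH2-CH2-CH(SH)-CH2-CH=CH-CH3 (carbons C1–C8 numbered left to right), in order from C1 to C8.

C1 — 4 σ bonds. Steric number 4, so sp3.
C2: 4 σ bonds; 4 regions of electron density → sp3.
C3: 4 σ bonds; 4 regions of electron density → sp3.
C4 (4 σ bonds) has steric number 4: sp3.
C5 has 4 σ bonds: steric number 4 → sp3.
C6 — 3 σ bonds, plus one π bond. Steric number 3, so sp2.
C7 (3 σ bonds, plus one π bond) has steric number 3: sp2.
C8: 4 σ bonds — 4 electron domains, sp3.

C1 sp3, C2 sp3, C3 sp3, C4 sp3, C5 sp3, C6 sp2, C7 sp2, C8 sp3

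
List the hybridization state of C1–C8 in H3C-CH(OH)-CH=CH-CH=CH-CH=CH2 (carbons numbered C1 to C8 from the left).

C1 sp3, C2 sp3, C3 sp2, C4 sp2, C5 sp2, C6 sp2, C7 sp2, C8 sp2

C1: 4 σ bonds; 4 regions of electron density → sp3.
C2 carries 4 σ bonds, giving a steric number of 4, so it is sp3.
C3: 3 σ bonds, plus one π bond; 3 regions of electron density → sp2.
C4 carries 3 σ bonds, plus one π bond, giving a steric number of 3, so it is sp2.
C5: 3 σ bonds, plus one π bond; 3 regions of electron density → sp2.
C6 (3 σ bonds, plus one π bond) has steric number 3: sp2.
C7 carries 3 σ bonds, plus one π bond, giving a steric number of 3, so it is sp2.
C8 has 3 σ bonds, plus one π bond: steric number 3 → sp2.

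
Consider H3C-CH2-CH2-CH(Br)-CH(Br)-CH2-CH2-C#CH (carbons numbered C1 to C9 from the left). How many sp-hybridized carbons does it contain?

C1: sp3
C2: sp3
C3: sp3
C4: sp3
C5: sp3
C6: sp3
C7: sp3
C8: sp ✓
C9: sp ✓
C8, C9 → 2 sp carbons.

2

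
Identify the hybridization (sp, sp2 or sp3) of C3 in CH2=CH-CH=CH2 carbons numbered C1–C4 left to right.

sp^2

C3: 3 σ bonds, plus one π bond — 3 electron domains, sp2.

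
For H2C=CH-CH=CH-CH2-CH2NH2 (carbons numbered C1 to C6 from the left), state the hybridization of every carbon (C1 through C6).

C1 has 3 σ bonds, plus one π bond: steric number 3 → sp2.
C2: 3 σ bonds, plus one π bond; 3 regions of electron density → sp2.
C3 (3 σ bonds, plus one π bond) has steric number 3: sp2.
C4 (3 σ bonds, plus one π bond) has steric number 3: sp2.
C5 (4 σ bonds) has steric number 4: sp3.
C6 — 4 σ bonds. Steric number 4, so sp3.

C1 sp2, C2 sp2, C3 sp2, C4 sp2, C5 sp3, C6 sp3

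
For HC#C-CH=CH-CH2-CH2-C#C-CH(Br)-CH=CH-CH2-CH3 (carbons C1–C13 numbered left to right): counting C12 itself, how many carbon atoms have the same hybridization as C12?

5

C12 is sp3 (only σ bonds).
C1: sp
C2: sp
C3: sp2
C4: sp2
C5: sp3 ✓
C6: sp3 ✓
C7: sp
C8: sp
C9: sp3 ✓
C10: sp2
C11: sp2
C12: sp3 ✓
C13: sp3 ✓
5 carbons are sp3.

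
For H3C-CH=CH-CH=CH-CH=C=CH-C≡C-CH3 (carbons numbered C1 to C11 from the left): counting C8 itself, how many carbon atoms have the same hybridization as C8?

C8 is sp2 (one π bond).
C1: sp3
C2: sp2 ✓
C3: sp2 ✓
C4: sp2 ✓
C5: sp2 ✓
C6: sp2 ✓
C7: sp
C8: sp2 ✓
C9: sp
C10: sp
C11: sp3
6 carbons are sp2.

6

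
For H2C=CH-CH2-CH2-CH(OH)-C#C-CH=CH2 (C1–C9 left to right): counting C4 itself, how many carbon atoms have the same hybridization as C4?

C4 is sp3 (only σ bonds).
C1: sp2
C2: sp2
C3: sp3 ✓
C4: sp3 ✓
C5: sp3 ✓
C6: sp
C7: sp
C8: sp2
C9: sp2
3 carbons are sp3.

3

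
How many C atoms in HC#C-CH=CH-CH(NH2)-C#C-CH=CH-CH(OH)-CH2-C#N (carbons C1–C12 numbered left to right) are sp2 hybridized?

4

C1: sp
C2: sp
C3: sp2 ✓
C4: sp2 ✓
C5: sp3
C6: sp
C7: sp
C8: sp2 ✓
C9: sp2 ✓
C10: sp3
C11: sp3
C12: sp
C3, C4, C8, C9 → 4 sp2 carbons.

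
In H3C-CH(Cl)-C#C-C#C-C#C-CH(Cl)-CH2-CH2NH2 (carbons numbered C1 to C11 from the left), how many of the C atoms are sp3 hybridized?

C1: sp3 ✓
C2: sp3 ✓
C3: sp
C4: sp
C5: sp
C6: sp
C7: sp
C8: sp
C9: sp3 ✓
C10: sp3 ✓
C11: sp3 ✓
C1, C2, C9, C10, C11 → 5 sp3 carbons.

5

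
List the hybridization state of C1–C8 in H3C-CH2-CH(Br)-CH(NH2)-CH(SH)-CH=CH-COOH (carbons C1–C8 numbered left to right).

C1: 4 σ bonds; 4 regions of electron density → sp3.
C2 has 4 σ bonds: steric number 4 → sp3.
C3 is sp3: 4 σ bonds, 4 electron-density regions.
C4 has 4 σ bonds: steric number 4 → sp3.
C5 — 4 σ bonds. Steric number 4, so sp3.
C6 carries 3 σ bonds, plus one π bond, giving a steric number of 3, so it is sp2.
C7 has 3 σ bonds, plus one π bond: steric number 3 → sp2.
C8 has 3 σ bonds, plus one π bond: steric number 3 → sp2.

C1 sp3, C2 sp3, C3 sp3, C4 sp3, C5 sp3, C6 sp2, C7 sp2, C8 sp2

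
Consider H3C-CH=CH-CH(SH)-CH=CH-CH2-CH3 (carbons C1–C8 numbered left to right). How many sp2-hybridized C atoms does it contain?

4

C1: sp3
C2: sp2 ✓
C3: sp2 ✓
C4: sp3
C5: sp2 ✓
C6: sp2 ✓
C7: sp3
C8: sp3
C2, C3, C5, C6 → 4 sp2 carbons.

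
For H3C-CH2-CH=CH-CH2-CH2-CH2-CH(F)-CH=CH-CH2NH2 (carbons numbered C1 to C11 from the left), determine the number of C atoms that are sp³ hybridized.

C1: sp3 ✓
C2: sp3 ✓
C3: sp2
C4: sp2
C5: sp3 ✓
C6: sp3 ✓
C7: sp3 ✓
C8: sp3 ✓
C9: sp2
C10: sp2
C11: sp3 ✓
C1, C2, C5, C6, C7, C8, C11 → 7 sp3 carbons.

7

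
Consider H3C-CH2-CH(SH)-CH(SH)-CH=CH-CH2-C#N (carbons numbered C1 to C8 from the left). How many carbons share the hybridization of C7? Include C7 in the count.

5

C7 is sp3 (only σ bonds).
C1: sp3 ✓
C2: sp3 ✓
C3: sp3 ✓
C4: sp3 ✓
C5: sp2
C6: sp2
C7: sp3 ✓
C8: sp
5 carbons are sp3.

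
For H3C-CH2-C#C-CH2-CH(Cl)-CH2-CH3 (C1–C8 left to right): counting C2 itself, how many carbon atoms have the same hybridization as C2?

C2 is sp3 (only σ bonds).
C1: sp3 ✓
C2: sp3 ✓
C3: sp
C4: sp
C5: sp3 ✓
C6: sp3 ✓
C7: sp3 ✓
C8: sp3 ✓
6 carbons are sp3.

6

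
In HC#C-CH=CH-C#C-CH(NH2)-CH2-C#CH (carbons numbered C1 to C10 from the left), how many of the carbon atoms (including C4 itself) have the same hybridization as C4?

2

C4 is sp2 (one π bond).
C1: sp
C2: sp
C3: sp2 ✓
C4: sp2 ✓
C5: sp
C6: sp
C7: sp3
C8: sp3
C9: sp
C10: sp
2 carbons are sp2.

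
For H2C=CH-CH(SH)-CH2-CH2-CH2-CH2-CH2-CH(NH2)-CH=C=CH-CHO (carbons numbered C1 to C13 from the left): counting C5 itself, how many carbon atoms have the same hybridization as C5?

7

C5 is sp3 (only σ bonds).
C1: sp2
C2: sp2
C3: sp3 ✓
C4: sp3 ✓
C5: sp3 ✓
C6: sp3 ✓
C7: sp3 ✓
C8: sp3 ✓
C9: sp3 ✓
C10: sp2
C11: sp
C12: sp2
C13: sp2
7 carbons are sp3.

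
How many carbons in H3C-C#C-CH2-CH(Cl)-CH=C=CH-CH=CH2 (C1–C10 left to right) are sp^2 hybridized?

C1: sp3
C2: sp
C3: sp
C4: sp3
C5: sp3
C6: sp2 ✓
C7: sp
C8: sp2 ✓
C9: sp2 ✓
C10: sp2 ✓
C6, C8, C9, C10 → 4 sp2 carbons.

4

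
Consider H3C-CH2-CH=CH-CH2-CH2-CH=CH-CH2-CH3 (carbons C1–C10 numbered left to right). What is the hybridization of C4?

sp2

C4: 3 σ bonds, plus one π bond — 3 electron domains, sp2.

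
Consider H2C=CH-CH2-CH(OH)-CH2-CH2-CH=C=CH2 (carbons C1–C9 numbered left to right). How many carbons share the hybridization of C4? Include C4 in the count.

4

C4 is sp3 (only σ bonds).
C1: sp2
C2: sp2
C3: sp3 ✓
C4: sp3 ✓
C5: sp3 ✓
C6: sp3 ✓
C7: sp2
C8: sp
C9: sp2
4 carbons are sp3.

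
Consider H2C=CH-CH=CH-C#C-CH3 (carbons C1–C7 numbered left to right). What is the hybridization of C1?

C1 has 3 σ bonds, plus one π bond: steric number 3 → sp2.

sp2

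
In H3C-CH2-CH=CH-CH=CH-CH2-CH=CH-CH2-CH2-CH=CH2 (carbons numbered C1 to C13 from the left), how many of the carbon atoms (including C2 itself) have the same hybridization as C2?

5

C2 is sp3 (only σ bonds).
C1: sp3 ✓
C2: sp3 ✓
C3: sp2
C4: sp2
C5: sp2
C6: sp2
C7: sp3 ✓
C8: sp2
C9: sp2
C10: sp3 ✓
C11: sp3 ✓
C12: sp2
C13: sp2
5 carbons are sp3.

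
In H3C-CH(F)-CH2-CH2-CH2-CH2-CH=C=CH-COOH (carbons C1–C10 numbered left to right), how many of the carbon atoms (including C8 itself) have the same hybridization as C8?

1

C8 is sp (two π bonds).
C1: sp3
C2: sp3
C3: sp3
C4: sp3
C5: sp3
C6: sp3
C7: sp2
C8: sp ✓
C9: sp2
C10: sp2
1 carbon is sp.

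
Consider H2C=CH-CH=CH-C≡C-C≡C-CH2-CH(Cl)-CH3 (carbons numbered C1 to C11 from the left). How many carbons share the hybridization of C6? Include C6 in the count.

C6 is sp (two π bonds).
C1: sp2
C2: sp2
C3: sp2
C4: sp2
C5: sp ✓
C6: sp ✓
C7: sp ✓
C8: sp ✓
C9: sp3
C10: sp3
C11: sp3
4 carbons are sp.

4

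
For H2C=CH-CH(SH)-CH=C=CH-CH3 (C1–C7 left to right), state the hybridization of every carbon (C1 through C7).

C1 sp2, C2 sp2, C3 sp3, C4 sp2, C5 sp, C6 sp2, C7 sp3

C1 — 3 σ bonds, plus one π bond. Steric number 3, so sp2.
C2: 3 σ bonds, plus one π bond — 3 electron domains, sp2.
C3: 4 σ bonds — 4 electron domains, sp3.
C4: 3 σ bonds, plus one π bond — 3 electron domains, sp2.
C5 (2 σ bonds, plus two π bonds) has steric number 2: sp.
C6 has 3 σ bonds, plus one π bond: steric number 3 → sp2.
C7 has 4 σ bonds: steric number 4 → sp3.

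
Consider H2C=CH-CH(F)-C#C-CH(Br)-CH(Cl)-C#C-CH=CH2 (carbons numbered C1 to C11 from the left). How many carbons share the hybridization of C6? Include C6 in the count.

3

C6 is sp3 (only σ bonds).
C1: sp2
C2: sp2
C3: sp3 ✓
C4: sp
C5: sp
C6: sp3 ✓
C7: sp3 ✓
C8: sp
C9: sp
C10: sp2
C11: sp2
3 carbons are sp3.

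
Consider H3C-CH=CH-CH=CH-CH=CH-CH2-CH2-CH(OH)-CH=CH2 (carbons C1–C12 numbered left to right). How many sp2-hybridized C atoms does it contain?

C1: sp3
C2: sp2 ✓
C3: sp2 ✓
C4: sp2 ✓
C5: sp2 ✓
C6: sp2 ✓
C7: sp2 ✓
C8: sp3
C9: sp3
C10: sp3
C11: sp2 ✓
C12: sp2 ✓
C2, C3, C4, C5, C6, C7, C11, C12 → 8 sp2 carbons.

8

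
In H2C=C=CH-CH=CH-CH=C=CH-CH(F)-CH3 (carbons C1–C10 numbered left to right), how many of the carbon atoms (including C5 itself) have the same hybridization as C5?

C5 is sp2 (one π bond).
C1: sp2 ✓
C2: sp
C3: sp2 ✓
C4: sp2 ✓
C5: sp2 ✓
C6: sp2 ✓
C7: sp
C8: sp2 ✓
C9: sp3
C10: sp3
6 carbons are sp2.

6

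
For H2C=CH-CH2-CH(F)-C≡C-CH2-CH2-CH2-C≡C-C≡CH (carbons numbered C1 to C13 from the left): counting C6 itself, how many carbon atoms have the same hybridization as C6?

C6 is sp (two π bonds).
C1: sp2
C2: sp2
C3: sp3
C4: sp3
C5: sp ✓
C6: sp ✓
C7: sp3
C8: sp3
C9: sp3
C10: sp ✓
C11: sp ✓
C12: sp ✓
C13: sp ✓
6 carbons are sp.

6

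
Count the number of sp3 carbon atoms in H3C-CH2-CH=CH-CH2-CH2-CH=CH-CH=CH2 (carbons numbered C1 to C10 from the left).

4

C1: sp3 ✓
C2: sp3 ✓
C3: sp2
C4: sp2
C5: sp3 ✓
C6: sp3 ✓
C7: sp2
C8: sp2
C9: sp2
C10: sp2
C1, C2, C5, C6 → 4 sp3 carbons.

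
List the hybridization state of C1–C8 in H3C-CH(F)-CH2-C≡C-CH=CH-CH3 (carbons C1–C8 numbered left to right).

C1 sp3, C2 sp3, C3 sp3, C4 sp, C5 sp, C6 sp2, C7 sp2, C8 sp3

C1 carries 4 σ bonds, giving a steric number of 4, so it is sp3.
C2: 4 σ bonds — 4 electron domains, sp3.
C3: 4 σ bonds; 4 regions of electron density → sp3.
C4 has 2 σ bonds, plus two π bonds: steric number 2 → sp.
C5 is sp: 2 σ bonds, plus two π bonds, 2 electron-density regions.
C6: 3 σ bonds, plus one π bond — 3 electron domains, sp2.
C7 has 3 σ bonds, plus one π bond: steric number 3 → sp2.
C8 is sp3: 4 σ bonds, 4 electron-density regions.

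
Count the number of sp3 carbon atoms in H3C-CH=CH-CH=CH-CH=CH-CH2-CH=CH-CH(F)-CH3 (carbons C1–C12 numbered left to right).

C1: sp3 ✓
C2: sp2
C3: sp2
C4: sp2
C5: sp2
C6: sp2
C7: sp2
C8: sp3 ✓
C9: sp2
C10: sp2
C11: sp3 ✓
C12: sp3 ✓
C1, C8, C11, C12 → 4 sp3 carbons.

4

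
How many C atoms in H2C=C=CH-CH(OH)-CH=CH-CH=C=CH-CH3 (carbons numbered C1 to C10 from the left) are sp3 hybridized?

C1: sp2
C2: sp
C3: sp2
C4: sp3 ✓
C5: sp2
C6: sp2
C7: sp2
C8: sp
C9: sp2
C10: sp3 ✓
C4, C10 → 2 sp3 carbons.

2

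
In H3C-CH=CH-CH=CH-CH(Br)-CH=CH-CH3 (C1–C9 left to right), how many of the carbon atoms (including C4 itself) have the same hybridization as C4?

C4 is sp2 (one π bond).
C1: sp3
C2: sp2 ✓
C3: sp2 ✓
C4: sp2 ✓
C5: sp2 ✓
C6: sp3
C7: sp2 ✓
C8: sp2 ✓
C9: sp3
6 carbons are sp2.

6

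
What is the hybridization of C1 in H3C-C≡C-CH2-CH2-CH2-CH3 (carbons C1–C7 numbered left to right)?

sp³

C1 is sp3: 4 σ bonds, 4 electron-density regions.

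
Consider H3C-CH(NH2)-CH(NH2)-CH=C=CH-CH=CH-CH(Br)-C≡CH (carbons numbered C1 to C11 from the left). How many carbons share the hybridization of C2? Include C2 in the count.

4

C2 is sp3 (only σ bonds).
C1: sp3 ✓
C2: sp3 ✓
C3: sp3 ✓
C4: sp2
C5: sp
C6: sp2
C7: sp2
C8: sp2
C9: sp3 ✓
C10: sp
C11: sp
4 carbons are sp3.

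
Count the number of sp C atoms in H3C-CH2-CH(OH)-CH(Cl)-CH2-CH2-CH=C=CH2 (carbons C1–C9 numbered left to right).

1

C1: sp3
C2: sp3
C3: sp3
C4: sp3
C5: sp3
C6: sp3
C7: sp2
C8: sp ✓
C9: sp2
C8 → 1 sp carbon.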